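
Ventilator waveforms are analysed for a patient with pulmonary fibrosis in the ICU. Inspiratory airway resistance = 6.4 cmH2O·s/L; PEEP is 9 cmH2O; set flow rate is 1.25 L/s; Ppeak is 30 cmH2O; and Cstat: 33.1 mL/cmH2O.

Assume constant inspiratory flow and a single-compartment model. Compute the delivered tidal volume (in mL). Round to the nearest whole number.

Equation of motion (constant flow): PIP = Vt/C + R·V̇ + PEEP.
Vt/C = PIP − R·V̇ − PEEP = 30 − 8.0 − 9 = 13.0 cmH2O.
Vt = C × 13.0 = 33.1 × 13.0 = 430.3 mL.

430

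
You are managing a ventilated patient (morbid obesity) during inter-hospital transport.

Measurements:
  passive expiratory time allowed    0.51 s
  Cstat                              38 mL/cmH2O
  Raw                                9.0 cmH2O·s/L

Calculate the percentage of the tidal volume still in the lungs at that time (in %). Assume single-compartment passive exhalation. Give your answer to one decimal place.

τ = R × C = 9.0 × 38 mL/cmH2O = 9.0 × 0.038 L/cmH2O = 0.342 s.
Passive exhalation: V(t)/V₀ = e^(−t/τ) = e^(−0.51/0.342) = 0.2251.
Fraction remaining = 0.2251 → 22.51%.

22.5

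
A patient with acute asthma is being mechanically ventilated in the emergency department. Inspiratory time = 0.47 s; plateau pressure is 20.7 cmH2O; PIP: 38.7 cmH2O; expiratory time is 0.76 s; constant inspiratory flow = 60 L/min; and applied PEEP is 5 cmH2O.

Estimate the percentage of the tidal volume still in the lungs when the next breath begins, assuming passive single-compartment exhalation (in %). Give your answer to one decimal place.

Flow: 60 L/min ÷ 60 = 1 L/s.
Vt = flow × Ti = 1 L/s × 0.47 s × 1000 mL/L = 470.0 mL.
R = (PIP − Pplat)/V̇ = (38.7 − 20.7) / 1 = 18.0/1 = 18.0 cmH2O·s/L.
C = Vt/(Pplat − PEEP) = 470.0 / (20.7 − 5) = 470.0/15.7 = 29.936 mL/cmH2O.
τ = R × C = 18.0 × 0.02994 L/cmH2O = 0.5389 s.
Fraction remaining at end-expiration = e^(−Te/τ) = e^(−0.76/0.5389) = 0.2441 → 24.41%.

24.4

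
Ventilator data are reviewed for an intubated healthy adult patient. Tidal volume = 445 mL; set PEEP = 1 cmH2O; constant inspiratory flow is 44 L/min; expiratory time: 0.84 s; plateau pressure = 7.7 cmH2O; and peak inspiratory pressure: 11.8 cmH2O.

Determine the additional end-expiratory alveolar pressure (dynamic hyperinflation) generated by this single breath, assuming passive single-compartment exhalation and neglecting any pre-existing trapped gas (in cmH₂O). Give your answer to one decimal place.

Flow: 44 L/min ÷ 60 = 0.7333 L/s.
R = (PIP − Pplat)/V̇ = (11.8 − 7.7) / 0.7333 = 4.1/0.7333 = 5.591 cmH2O·s/L.
C = Vt/(Pplat − PEEP) = 445.0 / (7.7 − 1) = 445.0/6.7 = 66.418 mL/cmH2O.
τ = R × C = 5.591 × 0.06642 L/cmH2O = 0.3714 s.
Fraction remaining = e^(−Te/τ) = e^(−0.84/0.3714) = 0.1042; trapped volume = 445.0 × 0.1042 = 46.369 mL.
Additional alveolar pressure from trapping ≈ V_trapped / C = 46.369 / 66.418 = 0.6981 cmH2O.

0.7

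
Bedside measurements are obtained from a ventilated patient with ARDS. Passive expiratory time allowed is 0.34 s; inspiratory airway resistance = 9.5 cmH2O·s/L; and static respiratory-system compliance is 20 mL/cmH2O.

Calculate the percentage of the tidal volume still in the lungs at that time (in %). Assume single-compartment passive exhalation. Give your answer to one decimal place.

16.7

τ = R × C = 9.5 × 20 mL/cmH2O = 9.5 × 0.020 L/cmH2O = 0.19 s.
Passive exhalation: V(t)/V₀ = e^(−t/τ) = e^(−0.34/0.19) = 0.167.
Fraction remaining = 0.167 → 16.7%.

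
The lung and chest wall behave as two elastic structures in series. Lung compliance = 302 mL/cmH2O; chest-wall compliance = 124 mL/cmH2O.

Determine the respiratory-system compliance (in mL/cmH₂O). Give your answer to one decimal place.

Lung and chest wall are elastances in series: 1/Crs = 1/CL + 1/Ccw.
1/Crs = 1/302 + 1/124 = 0.01138.
Crs = 87.873 mL/cmH2O.

87.9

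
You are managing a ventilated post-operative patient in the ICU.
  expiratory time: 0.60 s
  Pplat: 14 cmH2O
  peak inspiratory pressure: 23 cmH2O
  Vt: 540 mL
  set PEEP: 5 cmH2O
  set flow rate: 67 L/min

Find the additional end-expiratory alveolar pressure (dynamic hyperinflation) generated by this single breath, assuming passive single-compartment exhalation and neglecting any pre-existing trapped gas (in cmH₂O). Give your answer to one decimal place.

Flow: 67 L/min ÷ 60 = 1.1167 L/s.
R = (PIP − Pplat)/V̇ = (23 − 14) / 1.1167 = 9.0/1.1167 = 8.059 cmH2O·s/L.
C = Vt/(Pplat − PEEP) = 540.0 / (14 − 5) = 540.0/9.0 = 60.0 mL/cmH2O.
τ = R × C = 8.059 × 0.06 L/cmH2O = 0.4835 s.
Fraction remaining = e^(−Te/τ) = e^(−0.60/0.4835) = 0.2891; trapped volume = 540.0 × 0.2891 = 156.11 mL.
Additional alveolar pressure from trapping ≈ V_trapped / C = 156.11 / 60.0 = 2.602 cmH2O.

2.6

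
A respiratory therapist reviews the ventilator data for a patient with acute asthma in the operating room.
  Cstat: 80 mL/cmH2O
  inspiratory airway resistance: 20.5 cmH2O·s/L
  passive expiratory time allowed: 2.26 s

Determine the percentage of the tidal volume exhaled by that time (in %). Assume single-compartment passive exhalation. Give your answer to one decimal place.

τ = R × C = 20.5 × 80 mL/cmH2O = 20.5 × 0.080 L/cmH2O = 1.64 s.
Passive exhalation: V(t)/V₀ = e^(−t/τ) = e^(−2.26/1.64) = 0.2521.
Fraction exhaled = 1 − 0.2521 = 0.7479 → 74.79%.

74.8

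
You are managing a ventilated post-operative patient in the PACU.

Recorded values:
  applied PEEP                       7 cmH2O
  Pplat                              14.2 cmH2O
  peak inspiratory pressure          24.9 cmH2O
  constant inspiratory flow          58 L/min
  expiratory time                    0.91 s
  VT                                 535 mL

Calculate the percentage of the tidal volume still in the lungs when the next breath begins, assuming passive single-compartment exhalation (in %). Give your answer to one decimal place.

Flow: 58 L/min ÷ 60 = 0.9667 L/s.
R = (PIP − Pplat)/V̇ = (24.9 − 14.2) / 0.9667 = 10.7/0.9667 = 11.069 cmH2O·s/L.
C = Vt/(Pplat − PEEP) = 535.0 / (14.2 − 7) = 535.0/7.2 = 74.306 mL/cmH2O.
τ = R × C = 11.069 × 0.07431 L/cmH2O = 0.8225 s.
Fraction remaining at end-expiration = e^(−Te/τ) = e^(−0.91/0.8225) = 0.3308 → 33.08%.

33.1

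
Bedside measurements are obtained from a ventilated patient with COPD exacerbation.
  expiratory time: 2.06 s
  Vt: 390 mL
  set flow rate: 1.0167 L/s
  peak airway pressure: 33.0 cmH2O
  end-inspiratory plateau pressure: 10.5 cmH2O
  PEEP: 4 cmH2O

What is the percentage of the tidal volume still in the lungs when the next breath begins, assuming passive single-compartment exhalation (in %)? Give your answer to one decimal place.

21.2

R = (PIP − Pplat)/V̇ = (33.0 − 10.5) / 1.0167 = 22.5/1.0167 = 22.13 cmH2O·s/L.
C = Vt/(Pplat − PEEP) = 390.0 / (10.5 − 4) = 390.0/6.5 = 60.0 mL/cmH2O.
τ = R × C = 22.13 × 0.06 L/cmH2O = 1.328 s.
Fraction remaining at end-expiration = e^(−Te/τ) = e^(−2.06/1.328) = 0.212 → 21.2%.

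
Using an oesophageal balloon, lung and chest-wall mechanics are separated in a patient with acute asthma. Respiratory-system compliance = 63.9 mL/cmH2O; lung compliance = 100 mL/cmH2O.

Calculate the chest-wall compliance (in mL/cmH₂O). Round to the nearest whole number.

1/Ccw = 1/Crs − 1/CL.
1/Ccw = 1/63.9 − 1/100 = 0.005649.
Ccw = 177.02 mL/cmH2O.

177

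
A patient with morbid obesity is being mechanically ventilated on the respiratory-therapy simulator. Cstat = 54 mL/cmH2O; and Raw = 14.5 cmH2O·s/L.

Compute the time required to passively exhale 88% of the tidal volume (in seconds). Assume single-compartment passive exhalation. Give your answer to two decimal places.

τ = R × C = 14.5 × 54 mL/cmH2O = 14.5 × 0.054 L/cmH2O = 0.783 s.
Exhaled fraction f = 1 − e^(−t/τ) → t = −τ·ln(1 − f) = −0.783·ln(0.12) = 1.66 s.

1.66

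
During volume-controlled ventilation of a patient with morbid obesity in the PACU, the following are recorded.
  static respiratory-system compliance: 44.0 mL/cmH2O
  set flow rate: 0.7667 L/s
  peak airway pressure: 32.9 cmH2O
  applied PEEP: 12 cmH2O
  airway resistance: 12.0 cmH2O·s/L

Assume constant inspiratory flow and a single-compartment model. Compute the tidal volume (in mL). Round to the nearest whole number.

Equation of motion (constant flow): PIP = Vt/C + R·V̇ + PEEP.
Vt/C = PIP − R·V̇ − PEEP = 32.9 − 9.2 − 12 = 11.7 cmH2O.
Vt = C × 11.7 = 44.0 × 11.7 = 514.8 mL.

515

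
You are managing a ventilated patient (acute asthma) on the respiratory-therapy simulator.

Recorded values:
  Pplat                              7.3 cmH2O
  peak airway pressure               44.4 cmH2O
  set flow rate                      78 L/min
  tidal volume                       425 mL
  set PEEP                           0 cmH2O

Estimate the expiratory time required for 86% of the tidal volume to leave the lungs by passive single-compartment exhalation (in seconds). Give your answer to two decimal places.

Flow: 78 L/min ÷ 60 = 1.3 L/s.
R = (PIP − Pplat)/V̇ = (44.4 − 7.3) / 1.3 = 37.1/1.3 = 28.538 cmH2O·s/L.
C = Vt/(Pplat − PEEP) = 425.0 / (7.3 − 0) = 425.0/7.3 = 58.219 mL/cmH2O.
τ = R × C = 28.538 × 0.05822 L/cmH2O = 1.661 s.
t = −τ·ln(1 − 0.86) = −1.661·ln(0.14) = 3.266 s.

3.27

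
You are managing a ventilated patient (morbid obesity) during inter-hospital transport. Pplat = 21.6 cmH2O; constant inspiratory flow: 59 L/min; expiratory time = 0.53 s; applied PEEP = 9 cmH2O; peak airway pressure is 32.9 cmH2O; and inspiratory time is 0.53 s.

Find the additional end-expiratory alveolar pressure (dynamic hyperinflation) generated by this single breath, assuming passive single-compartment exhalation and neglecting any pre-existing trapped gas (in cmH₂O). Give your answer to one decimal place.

4.1

Flow: 59 L/min ÷ 60 = 0.9833 L/s.
Vt = flow × Ti = 0.9833 L/s × 0.53 s × 1000 mL/L = 521.15 mL.
R = (PIP − Pplat)/V̇ = (32.9 − 21.6) / 0.9833 = 11.3/0.9833 = 11.492 cmH2O·s/L.
C = Vt/(Pplat − PEEP) = 521.15 / (21.6 − 9) = 521.15/12.6 = 41.361 mL/cmH2O.
τ = R × C = 11.492 × 0.04136 L/cmH2O = 0.4753 s.
Fraction remaining = e^(−Te/τ) = e^(−0.53/0.4753) = 0.3279; trapped volume = 521.15 × 0.3279 = 170.89 mL.
Additional alveolar pressure from trapping ≈ V_trapped / C = 170.89 / 41.361 = 4.132 cmH2O.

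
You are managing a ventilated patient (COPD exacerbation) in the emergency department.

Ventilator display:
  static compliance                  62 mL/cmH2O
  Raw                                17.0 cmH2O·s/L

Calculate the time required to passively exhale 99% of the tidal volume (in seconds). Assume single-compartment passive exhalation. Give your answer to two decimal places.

τ = R × C = 17.0 × 62 mL/cmH2O = 17.0 × 0.062 L/cmH2O = 1.054 s.
Exhaled fraction f = 1 − e^(−t/τ) → t = −τ·ln(1 − f) = −1.054·ln(0.01) = 4.854 s.

4.85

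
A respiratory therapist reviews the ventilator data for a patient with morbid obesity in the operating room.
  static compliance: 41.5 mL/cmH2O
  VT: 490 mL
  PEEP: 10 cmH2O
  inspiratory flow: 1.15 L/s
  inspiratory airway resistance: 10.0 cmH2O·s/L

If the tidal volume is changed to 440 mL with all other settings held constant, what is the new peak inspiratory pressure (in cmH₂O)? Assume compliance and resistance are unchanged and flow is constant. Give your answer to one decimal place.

PIP = Vt/C + R·V̇ + PEEP (constant-flow equation of motion).
Only the elastic term changes: ΔPIP = ΔVt / C = (440 − 490) / 41.5 = -1.205 cmH2O.
Original PIP = 490/41.5 + 10.0×1.15 + 10 = 33.307 cmH2O; new PIP = 33.307 + (-1.205) = 32.102 cmH2O.

32.1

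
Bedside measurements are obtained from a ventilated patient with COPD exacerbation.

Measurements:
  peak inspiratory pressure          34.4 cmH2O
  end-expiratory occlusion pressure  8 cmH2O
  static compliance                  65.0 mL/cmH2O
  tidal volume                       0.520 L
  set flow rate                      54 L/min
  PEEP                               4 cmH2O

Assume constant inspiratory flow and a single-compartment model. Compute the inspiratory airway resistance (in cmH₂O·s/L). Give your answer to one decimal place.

Flow: 54 L/min ÷ 60 = 0.9 L/s.
Total PEEP = 8 cmH2O (set 4 + intrinsic 4); this is the baseline alveolar pressure.
Equation of motion (constant flow): PIP = Vt/C + R·V̇ + PEEP.
R·V̇ = PIP − Vt/C − PEEP = 34.4 − 520/65.0 − 8 = 34.4 − 8.0 − 8 = 18.4 cmH2O.
R = 18.4 / 0.9 = 20.444 cmH2O·s/L.

20.4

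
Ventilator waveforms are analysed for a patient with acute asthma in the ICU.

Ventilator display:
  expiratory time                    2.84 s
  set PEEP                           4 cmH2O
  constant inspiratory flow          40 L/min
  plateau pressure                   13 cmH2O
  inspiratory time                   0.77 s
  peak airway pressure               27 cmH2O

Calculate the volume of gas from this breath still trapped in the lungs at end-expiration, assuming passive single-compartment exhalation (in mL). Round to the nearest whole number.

48

Flow: 40 L/min ÷ 60 = 0.6667 L/s.
Vt = flow × Ti = 0.6667 L/s × 0.77 s × 1000 mL/L = 513.36 mL.
R = (PIP − Pplat)/V̇ = (27 − 13) / 0.6667 = 14.0/0.6667 = 20.999 cmH2O·s/L.
C = Vt/(Pplat − PEEP) = 513.36 / (13 − 4) = 513.36/9.0 = 57.04 mL/cmH2O.
τ = R × C = 20.999 × 0.05704 L/cmH2O = 1.198 s.
Fraction remaining = e^(−Te/τ) = e^(−2.84/1.198) = 0.09342.
Trapped volume = 513.36 × 0.09342 = 47.958 mL.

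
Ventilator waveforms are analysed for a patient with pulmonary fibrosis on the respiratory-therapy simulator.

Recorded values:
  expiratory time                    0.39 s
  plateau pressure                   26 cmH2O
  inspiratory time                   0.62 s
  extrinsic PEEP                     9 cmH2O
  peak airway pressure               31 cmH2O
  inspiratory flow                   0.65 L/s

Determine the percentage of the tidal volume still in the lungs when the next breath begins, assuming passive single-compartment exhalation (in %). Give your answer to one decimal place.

11.8

Vt = flow × Ti = 0.65 L/s × 0.62 s × 1000 mL/L = 403.0 mL.
R = (PIP − Pplat)/V̇ = (31 − 26) / 0.65 = 5.0/0.65 = 7.692 cmH2O·s/L.
C = Vt/(Pplat − PEEP) = 403.0 / (26 − 9) = 403.0/17.0 = 23.706 mL/cmH2O.
τ = R × C = 7.692 × 0.02371 L/cmH2O = 0.1824 s.
Fraction remaining at end-expiration = e^(−Te/τ) = e^(−0.39/0.1824) = 0.1179 → 11.79%.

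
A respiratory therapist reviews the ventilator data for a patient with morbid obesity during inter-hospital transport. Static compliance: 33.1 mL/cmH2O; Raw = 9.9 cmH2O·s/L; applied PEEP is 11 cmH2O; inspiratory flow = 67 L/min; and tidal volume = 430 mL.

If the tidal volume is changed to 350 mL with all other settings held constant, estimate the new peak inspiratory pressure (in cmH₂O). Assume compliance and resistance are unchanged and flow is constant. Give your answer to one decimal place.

Flow: 67 L/min ÷ 60 = 1.1167 L/s.
PIP = Vt/C + R·V̇ + PEEP (constant-flow equation of motion).
Only the elastic term changes: ΔPIP = ΔVt / C = (350 − 430) / 33.1 = -2.417 cmH2O.
Original PIP = 430/33.1 + 9.9×1.1167 + 11 = 35.046 cmH2O; new PIP = 35.046 + (-2.417) = 32.629 cmH2O.

32.6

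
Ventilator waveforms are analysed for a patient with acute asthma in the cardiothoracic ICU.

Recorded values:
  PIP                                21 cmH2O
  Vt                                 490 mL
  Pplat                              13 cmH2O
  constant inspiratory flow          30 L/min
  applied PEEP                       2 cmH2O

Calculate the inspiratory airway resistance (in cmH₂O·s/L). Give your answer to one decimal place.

16.0

Flow: 30 L/min ÷ 60 = 0.5 L/s.
Raw = (PIP − Pplat) / flow = (21 − 13) / 0.5 = 8.0 / 0.5 = 16.0 cmH2O·s/L.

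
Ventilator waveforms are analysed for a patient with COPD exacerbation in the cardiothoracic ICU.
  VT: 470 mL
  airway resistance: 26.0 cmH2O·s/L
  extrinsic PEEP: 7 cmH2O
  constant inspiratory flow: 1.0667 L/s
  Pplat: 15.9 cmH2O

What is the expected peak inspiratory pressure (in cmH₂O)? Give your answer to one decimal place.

PIP = Pplat + Raw × flow = 15.9 + 26.0 × 1.0667 = 15.9 + 27.734 = 43.634 cmH2O.

43.6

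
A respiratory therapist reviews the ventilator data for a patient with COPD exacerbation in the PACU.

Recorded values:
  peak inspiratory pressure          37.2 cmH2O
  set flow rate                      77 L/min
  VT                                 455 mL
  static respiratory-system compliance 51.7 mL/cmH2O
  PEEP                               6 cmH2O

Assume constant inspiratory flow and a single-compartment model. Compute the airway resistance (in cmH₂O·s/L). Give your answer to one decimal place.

Flow: 77 L/min ÷ 60 = 1.2833 L/s.
Equation of motion (constant flow): PIP = Vt/C + R·V̇ + PEEP.
R·V̇ = PIP − Vt/C − PEEP = 37.2 − 455/51.7 − 6 = 37.2 − 8.801 − 6 = 22.399 cmH2O.
R = 22.399 / 1.2833 = 17.454 cmH2O·s/L.

17.5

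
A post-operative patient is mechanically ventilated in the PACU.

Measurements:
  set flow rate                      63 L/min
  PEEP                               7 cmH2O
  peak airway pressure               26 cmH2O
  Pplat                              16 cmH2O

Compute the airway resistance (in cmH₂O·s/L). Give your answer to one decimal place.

Flow: 63 L/min ÷ 60 = 1.05 L/s.
Raw = (PIP − Pplat) / flow = (26 − 16) / 1.05 = 10.0 / 1.05 = 9.524 cmH2O·s/L.

9.5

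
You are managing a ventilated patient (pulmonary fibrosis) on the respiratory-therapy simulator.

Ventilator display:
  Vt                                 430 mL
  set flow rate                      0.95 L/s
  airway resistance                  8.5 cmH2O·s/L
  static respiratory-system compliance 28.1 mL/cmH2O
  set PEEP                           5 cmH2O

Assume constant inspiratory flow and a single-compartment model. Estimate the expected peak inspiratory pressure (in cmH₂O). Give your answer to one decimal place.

28.4

Equation of motion (constant flow): PIP = Vt/C + R·V̇ + PEEP.
PIP = 430/28.1 + 8.5×0.95 + 5 = 15.302 + 8.075 + 5 = 28.377 cmH2O.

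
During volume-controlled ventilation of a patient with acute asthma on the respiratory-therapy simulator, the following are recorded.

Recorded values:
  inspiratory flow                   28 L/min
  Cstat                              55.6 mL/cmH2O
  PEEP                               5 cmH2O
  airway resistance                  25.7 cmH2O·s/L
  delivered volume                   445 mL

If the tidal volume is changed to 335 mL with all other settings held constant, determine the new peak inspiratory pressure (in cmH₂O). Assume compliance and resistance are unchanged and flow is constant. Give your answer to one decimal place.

23.0

Flow: 28 L/min ÷ 60 = 0.4667 L/s.
PIP = Vt/C + R·V̇ + PEEP (constant-flow equation of motion).
Only the elastic term changes: ΔPIP = ΔVt / C = (335 − 445) / 55.6 = -1.978 cmH2O.
Original PIP = 445/55.6 + 25.7×0.4667 + 5 = 24.998 cmH2O; new PIP = 24.998 + (-1.978) = 23.02 cmH2O.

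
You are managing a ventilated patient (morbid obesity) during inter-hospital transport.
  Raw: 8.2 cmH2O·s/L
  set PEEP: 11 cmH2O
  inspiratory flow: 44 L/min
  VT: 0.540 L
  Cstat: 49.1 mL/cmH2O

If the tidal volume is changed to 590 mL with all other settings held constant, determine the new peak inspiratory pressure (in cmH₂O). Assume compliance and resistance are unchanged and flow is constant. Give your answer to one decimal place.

29.0

Flow: 44 L/min ÷ 60 = 0.7333 L/s.
PIP = Vt/C + R·V̇ + PEEP (constant-flow equation of motion).
Only the elastic term changes: ΔPIP = ΔVt / C = (590 − 540) / 49.1 = 1.018 cmH2O.
Original PIP = 540/49.1 + 8.2×0.7333 + 11 = 28.011 cmH2O; new PIP = 28.011 + (1.018) = 29.029 cmH2O.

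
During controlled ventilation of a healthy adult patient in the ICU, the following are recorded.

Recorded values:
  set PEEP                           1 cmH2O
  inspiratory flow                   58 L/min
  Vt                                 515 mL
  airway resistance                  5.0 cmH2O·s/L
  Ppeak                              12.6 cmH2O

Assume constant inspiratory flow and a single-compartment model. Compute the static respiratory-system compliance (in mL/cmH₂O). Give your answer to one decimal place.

76.1

Flow: 58 L/min ÷ 60 = 0.9667 L/s.
Equation of motion (constant flow): PIP = Vt/C + R·V̇ + PEEP.
Vt/C = PIP − R·V̇ − PEEP = 12.6 − 5.0×0.9667 − 1 = 12.6 − 4.834 − 1 = 6.766 cmH2O.
C = Vt / 6.766 = 515 / 6.766 = 76.116 mL/cmH2O.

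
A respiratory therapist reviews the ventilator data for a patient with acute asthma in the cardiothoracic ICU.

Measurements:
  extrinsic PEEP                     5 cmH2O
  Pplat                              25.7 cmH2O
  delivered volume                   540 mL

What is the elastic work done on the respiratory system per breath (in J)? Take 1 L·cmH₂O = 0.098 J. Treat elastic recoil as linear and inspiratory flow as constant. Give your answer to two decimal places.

Elastic work ≈ ½ × (Pplat − PEEP) × Vt = 0.5 × (25.7 − 5) × 0.540 L = 0.5 × 20.7 × 0.540 = 5.589 L·cmH2O.
× 0.098 J/(L·cmH2O) → 0.5477 J.

0.55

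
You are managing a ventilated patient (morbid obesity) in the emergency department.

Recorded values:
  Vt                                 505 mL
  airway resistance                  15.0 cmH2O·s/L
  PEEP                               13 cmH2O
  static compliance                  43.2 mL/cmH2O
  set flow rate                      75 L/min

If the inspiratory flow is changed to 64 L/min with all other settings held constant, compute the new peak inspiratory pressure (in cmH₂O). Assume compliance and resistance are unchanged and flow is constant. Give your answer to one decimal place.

Flow: 75 L/min ÷ 60 = 1.25 L/s.
New flow: 64 L/min ÷ 60 = 1.0667 L/s.
PIP = Vt/C + R·V̇ + PEEP (constant-flow equation of motion).
Only the resistive term changes: ΔPIP = R × ΔV̇ = 15.0 × (1.0667 − 1.25) = 15.0 × -0.1833 = -2.75 cmH2O.
Original PIP = 505/43.2 + 15.0×1.25 + 13 = 43.44 cmH2O; new PIP = 43.44 + (-2.75) = 40.69 cmH2O.

40.7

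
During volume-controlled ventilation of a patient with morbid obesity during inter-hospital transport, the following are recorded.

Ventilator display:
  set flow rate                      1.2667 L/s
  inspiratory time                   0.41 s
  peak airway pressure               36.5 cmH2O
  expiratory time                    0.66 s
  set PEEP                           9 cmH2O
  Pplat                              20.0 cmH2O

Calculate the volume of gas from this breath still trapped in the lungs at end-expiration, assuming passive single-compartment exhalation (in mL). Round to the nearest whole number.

178

Vt = flow × Ti = 1.2667 L/s × 0.41 s × 1000 mL/L = 519.35 mL.
R = (PIP − Pplat)/V̇ = (36.5 − 20.0) / 1.2667 = 16.5/1.2667 = 13.026 cmH2O·s/L.
C = Vt/(Pplat − PEEP) = 519.35 / (20.0 − 9) = 519.35/11.0 = 47.214 mL/cmH2O.
τ = R × C = 13.026 × 0.04721 L/cmH2O = 0.615 s.
Fraction remaining = e^(−Te/τ) = e^(−0.66/0.615) = 0.3419.
Trapped volume = 519.35 × 0.3419 = 177.57 mL.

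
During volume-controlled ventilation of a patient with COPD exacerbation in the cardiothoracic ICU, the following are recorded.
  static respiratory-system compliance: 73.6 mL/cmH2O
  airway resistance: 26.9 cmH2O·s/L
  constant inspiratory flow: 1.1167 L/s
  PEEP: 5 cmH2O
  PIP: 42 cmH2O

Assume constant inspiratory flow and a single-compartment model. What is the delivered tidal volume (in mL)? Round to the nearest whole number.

Equation of motion (constant flow): PIP = Vt/C + R·V̇ + PEEP.
Vt/C = PIP − R·V̇ − PEEP = 42 − 30.039 − 5 = 6.961 cmH2O.
Vt = C × 6.961 = 73.6 × 6.961 = 512.33 mL.

512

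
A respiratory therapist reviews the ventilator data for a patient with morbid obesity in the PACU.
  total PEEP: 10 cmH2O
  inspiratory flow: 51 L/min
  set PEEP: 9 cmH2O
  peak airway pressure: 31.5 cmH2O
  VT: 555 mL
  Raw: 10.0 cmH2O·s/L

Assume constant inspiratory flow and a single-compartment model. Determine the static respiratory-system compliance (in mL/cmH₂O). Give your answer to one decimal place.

42.7

Flow: 51 L/min ÷ 60 = 0.85 L/s.
Total PEEP = 10 cmH2O (set 9 + intrinsic 1); this is the baseline alveolar pressure.
Equation of motion (constant flow): PIP = Vt/C + R·V̇ + PEEP.
Vt/C = PIP − R·V̇ − PEEP = 31.5 − 10.0×0.85 − 10 = 31.5 − 8.5 − 10 = 13.0 cmH2O.
C = Vt / 13.0 = 555 / 13.0 = 42.692 mL/cmH2O.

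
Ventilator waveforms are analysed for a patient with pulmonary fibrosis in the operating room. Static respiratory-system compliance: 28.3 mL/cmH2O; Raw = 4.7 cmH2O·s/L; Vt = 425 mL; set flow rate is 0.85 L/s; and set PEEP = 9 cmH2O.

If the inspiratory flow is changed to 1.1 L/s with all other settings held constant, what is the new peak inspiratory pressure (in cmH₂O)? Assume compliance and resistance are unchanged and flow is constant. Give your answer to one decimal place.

PIP = Vt/C + R·V̇ + PEEP (constant-flow equation of motion).
Only the resistive term changes: ΔPIP = R × ΔV̇ = 4.7 × (1.1 − 0.85) = 4.7 × 0.25 = 1.175 cmH2O.
Original PIP = 425/28.3 + 4.7×0.85 + 9 = 28.013 cmH2O; new PIP = 28.013 + (1.175) = 29.188 cmH2O.

29.2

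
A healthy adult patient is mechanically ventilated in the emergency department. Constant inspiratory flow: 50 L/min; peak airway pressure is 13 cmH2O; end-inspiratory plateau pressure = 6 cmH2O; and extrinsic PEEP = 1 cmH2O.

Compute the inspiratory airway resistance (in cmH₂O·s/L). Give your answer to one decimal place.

8.4

Flow: 50 L/min ÷ 60 = 0.8333 L/s.
Raw = (PIP − Pplat) / flow = (13 − 6) / 0.8333 = 7.0 / 0.8333 = 8.4 cmH2O·s/L.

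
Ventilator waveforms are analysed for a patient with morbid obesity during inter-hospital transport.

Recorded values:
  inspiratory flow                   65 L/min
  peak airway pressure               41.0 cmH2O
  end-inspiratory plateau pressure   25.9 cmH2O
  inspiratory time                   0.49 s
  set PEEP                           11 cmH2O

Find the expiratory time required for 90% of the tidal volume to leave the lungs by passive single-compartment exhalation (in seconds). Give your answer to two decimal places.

Flow: 65 L/min ÷ 60 = 1.0833 L/s.
Vt = flow × Ti = 1.0833 L/s × 0.49 s × 1000 mL/L = 530.82 mL.
R = (PIP − Pplat)/V̇ = (41.0 − 25.9) / 1.0833 = 15.1/1.0833 = 13.939 cmH2O·s/L.
C = Vt/(Pplat − PEEP) = 530.82 / (25.9 − 11) = 530.82/14.9 = 35.626 mL/cmH2O.
τ = R × C = 13.939 × 0.03563 L/cmH2O = 0.4966 s.
t = −τ·ln(1 − 0.90) = −0.4966·ln(0.1) = 1.143 s.

1.14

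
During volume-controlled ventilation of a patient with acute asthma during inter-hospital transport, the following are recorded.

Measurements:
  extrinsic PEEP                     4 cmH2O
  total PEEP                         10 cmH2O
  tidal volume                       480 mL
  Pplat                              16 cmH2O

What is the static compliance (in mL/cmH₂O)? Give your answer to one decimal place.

80.0

End-expiratory occlusion gives total PEEP = 10 cmH2O (intrinsic PEEP = 10 − 4 = 6). Use total PEEP for the elastic gradient.
Cstat = Vt / (Pplat − PEEPtotal) = 480 / (16 − 10) = 480 / 6.0 = 80.0 mL/cmH2O.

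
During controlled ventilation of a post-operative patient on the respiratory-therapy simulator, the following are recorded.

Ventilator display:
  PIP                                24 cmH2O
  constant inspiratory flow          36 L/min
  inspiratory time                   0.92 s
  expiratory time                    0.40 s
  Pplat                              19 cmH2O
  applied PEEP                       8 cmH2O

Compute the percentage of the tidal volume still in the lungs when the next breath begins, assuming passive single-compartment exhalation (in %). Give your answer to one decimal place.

38.4

Flow: 36 L/min ÷ 60 = 0.6 L/s.
Vt = flow × Ti = 0.6 L/s × 0.92 s × 1000 mL/L = 552.0 mL.
R = (PIP − Pplat)/V̇ = (24 − 19) / 0.6 = 5.0/0.6 = 8.333 cmH2O·s/L.
C = Vt/(Pplat − PEEP) = 552.0 / (19 − 8) = 552.0/11.0 = 50.182 mL/cmH2O.
τ = R × C = 8.333 × 0.05018 L/cmH2O = 0.4181 s.
Fraction remaining at end-expiration = e^(−Te/τ) = e^(−0.40/0.4181) = 0.3842 → 38.42%.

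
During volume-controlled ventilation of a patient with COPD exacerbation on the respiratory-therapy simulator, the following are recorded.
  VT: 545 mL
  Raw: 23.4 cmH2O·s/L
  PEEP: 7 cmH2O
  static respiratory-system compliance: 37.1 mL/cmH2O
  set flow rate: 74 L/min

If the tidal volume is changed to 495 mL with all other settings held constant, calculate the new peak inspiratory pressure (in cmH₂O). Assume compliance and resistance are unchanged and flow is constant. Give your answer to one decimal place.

49.2

Flow: 74 L/min ÷ 60 = 1.2333 L/s.
PIP = Vt/C + R·V̇ + PEEP (constant-flow equation of motion).
Only the elastic term changes: ΔPIP = ΔVt / C = (495 − 545) / 37.1 = -1.348 cmH2O.
Original PIP = 545/37.1 + 23.4×1.2333 + 7 = 50.549 cmH2O; new PIP = 50.549 + (-1.348) = 49.201 cmH2O.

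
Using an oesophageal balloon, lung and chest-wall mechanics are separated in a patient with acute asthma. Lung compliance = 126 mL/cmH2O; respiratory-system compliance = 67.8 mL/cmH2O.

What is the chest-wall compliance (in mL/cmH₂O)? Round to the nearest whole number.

147

1/Ccw = 1/Crs − 1/CL.
1/Ccw = 1/67.8 − 1/126 = 0.006813.
Ccw = 146.78 mL/cmH2O.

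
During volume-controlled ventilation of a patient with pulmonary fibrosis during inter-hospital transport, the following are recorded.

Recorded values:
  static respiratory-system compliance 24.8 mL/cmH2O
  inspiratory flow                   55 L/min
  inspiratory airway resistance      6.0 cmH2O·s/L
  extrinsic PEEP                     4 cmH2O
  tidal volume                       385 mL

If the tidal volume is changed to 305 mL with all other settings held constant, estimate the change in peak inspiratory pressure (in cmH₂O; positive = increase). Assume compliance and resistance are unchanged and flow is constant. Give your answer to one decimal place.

-3.2

PIP = Vt/C + R·V̇ + PEEP (constant-flow equation of motion).
Only the elastic term changes: ΔPIP = ΔVt / C = (305 − 385) / 24.8 = -3.226 cmH2O.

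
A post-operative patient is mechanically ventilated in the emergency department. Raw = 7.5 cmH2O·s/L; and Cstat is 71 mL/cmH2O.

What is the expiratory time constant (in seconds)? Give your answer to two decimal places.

0.53

τ = R × C = 7.5 × 71 mL/cmH2O = 7.5 × 0.071 L/cmH2O = 0.5325 s.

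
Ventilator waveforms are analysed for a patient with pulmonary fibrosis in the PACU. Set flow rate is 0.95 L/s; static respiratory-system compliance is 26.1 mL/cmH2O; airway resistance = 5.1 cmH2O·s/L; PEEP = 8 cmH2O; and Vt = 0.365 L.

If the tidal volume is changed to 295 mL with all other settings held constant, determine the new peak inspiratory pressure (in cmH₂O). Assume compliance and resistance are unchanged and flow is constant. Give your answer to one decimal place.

PIP = Vt/C + R·V̇ + PEEP (constant-flow equation of motion).
Only the elastic term changes: ΔPIP = ΔVt / C = (295 − 365) / 26.1 = -2.682 cmH2O.
Original PIP = 365/26.1 + 5.1×0.95 + 8 = 26.83 cmH2O; new PIP = 26.83 + (-2.682) = 24.148 cmH2O.

24.1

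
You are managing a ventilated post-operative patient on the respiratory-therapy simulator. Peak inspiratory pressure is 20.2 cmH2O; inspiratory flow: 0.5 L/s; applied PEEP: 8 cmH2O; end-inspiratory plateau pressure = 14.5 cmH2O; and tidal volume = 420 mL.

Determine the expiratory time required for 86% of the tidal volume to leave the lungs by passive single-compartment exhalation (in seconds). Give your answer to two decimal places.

R = (PIP − Pplat)/V̇ = (20.2 − 14.5) / 0.5 = 5.7/0.5 = 11.4 cmH2O·s/L.
C = Vt/(Pplat − PEEP) = 420.0 / (14.5 − 8) = 420.0/6.5 = 64.615 mL/cmH2O.
τ = R × C = 11.4 × 0.06462 L/cmH2O = 0.7367 s.
t = −τ·ln(1 − 0.86) = −0.7367·ln(0.14) = 1.448 s.

1.45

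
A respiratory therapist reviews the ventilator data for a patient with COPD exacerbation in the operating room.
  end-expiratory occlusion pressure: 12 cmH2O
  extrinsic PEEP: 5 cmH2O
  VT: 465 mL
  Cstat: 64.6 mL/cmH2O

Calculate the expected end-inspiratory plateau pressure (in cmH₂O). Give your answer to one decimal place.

End-expiratory occlusion gives total PEEP = 12 cmH2O (intrinsic PEEP = 12 − 5 = 7). Use total PEEP for the elastic gradient.
Pplat = PEEPtotal + Vt / Cstat = 12 + 465 / 64.6 = 12 + 7.198 = 19.198 cmH2O.

19.2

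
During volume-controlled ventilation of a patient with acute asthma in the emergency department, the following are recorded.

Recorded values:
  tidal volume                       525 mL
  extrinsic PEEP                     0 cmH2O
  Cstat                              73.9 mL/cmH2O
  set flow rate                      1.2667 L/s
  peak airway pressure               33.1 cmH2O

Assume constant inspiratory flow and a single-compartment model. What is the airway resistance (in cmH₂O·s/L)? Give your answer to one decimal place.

Equation of motion (constant flow): PIP = Vt/C + R·V̇ + PEEP.
R·V̇ = PIP − Vt/C − PEEP = 33.1 − 525/73.9 − 0 = 33.1 − 7.104 − 0 = 25.996 cmH2O.
R = 25.996 / 1.2667 = 20.523 cmH2O·s/L.

20.5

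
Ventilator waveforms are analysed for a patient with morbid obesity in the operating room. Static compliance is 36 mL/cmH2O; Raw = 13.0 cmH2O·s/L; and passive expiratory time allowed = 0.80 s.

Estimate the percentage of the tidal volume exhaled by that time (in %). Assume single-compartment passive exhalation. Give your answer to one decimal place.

τ = R × C = 13.0 × 36 mL/cmH2O = 13.0 × 0.036 L/cmH2O = 0.468 s.
Passive exhalation: V(t)/V₀ = e^(−t/τ) = e^(−0.80/0.468) = 0.181.
Fraction exhaled = 1 − 0.181 = 0.819 → 81.9%.

81.9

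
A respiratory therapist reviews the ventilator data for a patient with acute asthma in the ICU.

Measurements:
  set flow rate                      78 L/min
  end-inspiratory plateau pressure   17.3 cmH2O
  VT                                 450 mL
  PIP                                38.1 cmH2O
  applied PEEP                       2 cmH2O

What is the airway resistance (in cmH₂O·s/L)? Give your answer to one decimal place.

16.0

Flow: 78 L/min ÷ 60 = 1.3 L/s.
Raw = (PIP − Pplat) / flow = (38.1 − 17.3) / 1.3 = 20.8 / 1.3 = 16.0 cmH2O·s/L.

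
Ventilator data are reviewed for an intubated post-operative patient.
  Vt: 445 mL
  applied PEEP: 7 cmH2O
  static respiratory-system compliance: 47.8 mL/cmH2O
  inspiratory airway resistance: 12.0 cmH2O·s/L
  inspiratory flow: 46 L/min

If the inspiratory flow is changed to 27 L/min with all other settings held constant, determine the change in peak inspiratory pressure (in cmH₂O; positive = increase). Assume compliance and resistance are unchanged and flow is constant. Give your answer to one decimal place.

Flow: 46 L/min ÷ 60 = 0.7667 L/s.
New flow: 27 L/min ÷ 60 = 0.45 L/s.
PIP = Vt/C + R·V̇ + PEEP (constant-flow equation of motion).
Only the resistive term changes: ΔPIP = R × ΔV̇ = 12.0 × (0.45 − 0.7667) = 12.0 × -0.3167 = -3.8 cmH2O.

-3.8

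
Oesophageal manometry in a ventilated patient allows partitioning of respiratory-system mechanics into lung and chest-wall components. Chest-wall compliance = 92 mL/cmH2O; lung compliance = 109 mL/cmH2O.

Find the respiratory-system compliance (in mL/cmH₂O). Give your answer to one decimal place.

49.9

Lung and chest wall are elastances in series: 1/Crs = 1/CL + 1/Ccw.
1/Crs = 1/109 + 1/92 = 0.02004.
Crs = 49.9 mL/cmH2O.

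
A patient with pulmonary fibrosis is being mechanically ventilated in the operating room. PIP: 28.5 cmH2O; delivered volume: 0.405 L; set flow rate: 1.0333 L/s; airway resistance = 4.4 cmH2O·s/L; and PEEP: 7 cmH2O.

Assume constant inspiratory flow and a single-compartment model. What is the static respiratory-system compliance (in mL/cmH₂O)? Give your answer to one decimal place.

Equation of motion (constant flow): PIP = Vt/C + R·V̇ + PEEP.
Vt/C = PIP − R·V̇ − PEEP = 28.5 − 4.4×1.0333 − 7 = 28.5 − 4.547 − 7 = 16.953 cmH2O.
C = Vt / 16.953 = 405 / 16.953 = 23.89 mL/cmH2O.

23.9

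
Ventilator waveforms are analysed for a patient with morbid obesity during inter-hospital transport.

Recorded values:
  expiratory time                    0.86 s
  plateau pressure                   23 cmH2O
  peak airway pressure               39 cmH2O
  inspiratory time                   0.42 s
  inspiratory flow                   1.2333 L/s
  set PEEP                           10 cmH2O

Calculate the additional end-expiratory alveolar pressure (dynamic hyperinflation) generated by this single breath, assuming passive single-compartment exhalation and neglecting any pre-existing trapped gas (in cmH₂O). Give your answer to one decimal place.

2.5

Vt = flow × Ti = 1.2333 L/s × 0.42 s × 1000 mL/L = 517.99 mL.
R = (PIP − Pplat)/V̇ = (39 − 23) / 1.2333 = 16.0/1.2333 = 12.973 cmH2O·s/L.
C = Vt/(Pplat − PEEP) = 517.99 / (23 − 10) = 517.99/13.0 = 39.845 mL/cmH2O.
τ = R × C = 12.973 × 0.03985 L/cmH2O = 0.517 s.
Fraction remaining = e^(−Te/τ) = e^(−0.86/0.517) = 0.1895; trapped volume = 517.99 × 0.1895 = 98.159 mL.
Additional alveolar pressure from trapping ≈ V_trapped / C = 98.159 / 39.845 = 2.464 cmH2O.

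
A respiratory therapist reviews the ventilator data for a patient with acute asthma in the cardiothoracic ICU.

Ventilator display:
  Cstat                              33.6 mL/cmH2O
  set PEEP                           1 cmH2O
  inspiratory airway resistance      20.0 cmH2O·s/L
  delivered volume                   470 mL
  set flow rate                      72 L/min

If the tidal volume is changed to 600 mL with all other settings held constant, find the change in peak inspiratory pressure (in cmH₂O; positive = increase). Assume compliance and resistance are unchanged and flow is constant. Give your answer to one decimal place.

PIP = Vt/C + R·V̇ + PEEP (constant-flow equation of motion).
Only the elastic term changes: ΔPIP = ΔVt / C = (600 − 470) / 33.6 = 3.869 cmH2O.

3.9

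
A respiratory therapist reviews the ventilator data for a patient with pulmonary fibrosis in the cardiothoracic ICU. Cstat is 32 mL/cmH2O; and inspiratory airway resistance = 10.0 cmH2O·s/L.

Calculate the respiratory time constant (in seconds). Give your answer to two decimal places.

0.32

τ = R × C = 10.0 × 32 mL/cmH2O = 10.0 × 0.032 L/cmH2O = 0.32 s.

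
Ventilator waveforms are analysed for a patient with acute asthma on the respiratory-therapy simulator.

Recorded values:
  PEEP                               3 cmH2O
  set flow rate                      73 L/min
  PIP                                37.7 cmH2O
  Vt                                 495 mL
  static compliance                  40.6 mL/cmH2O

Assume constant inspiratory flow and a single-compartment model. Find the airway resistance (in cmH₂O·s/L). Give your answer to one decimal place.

18.5

Flow: 73 L/min ÷ 60 = 1.2167 L/s.
Equation of motion (constant flow): PIP = Vt/C + R·V̇ + PEEP.
R·V̇ = PIP − Vt/C − PEEP = 37.7 − 495/40.6 − 3 = 37.7 − 12.192 − 3 = 22.508 cmH2O.
R = 22.508 / 1.2167 = 18.499 cmH2O·s/L.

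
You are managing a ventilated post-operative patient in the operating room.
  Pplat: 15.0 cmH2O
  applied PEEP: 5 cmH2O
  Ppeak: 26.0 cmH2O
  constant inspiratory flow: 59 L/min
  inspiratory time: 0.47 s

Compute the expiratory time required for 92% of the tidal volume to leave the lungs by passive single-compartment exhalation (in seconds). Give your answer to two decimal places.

1.31

Flow: 59 L/min ÷ 60 = 0.9833 L/s.
Vt = flow × Ti = 0.9833 L/s × 0.47 s × 1000 mL/L = 462.15 mL.
R = (PIP − Pplat)/V̇ = (26.0 − 15.0) / 0.9833 = 11.0/0.9833 = 11.187 cmH2O·s/L.
C = Vt/(Pplat − PEEP) = 462.15 / (15.0 − 5) = 462.15/10.0 = 46.215 mL/cmH2O.
τ = R × C = 11.187 × 0.04622 L/cmH2O = 0.5171 s.
t = −τ·ln(1 − 0.92) = −0.5171·ln(0.08) = 1.306 s.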